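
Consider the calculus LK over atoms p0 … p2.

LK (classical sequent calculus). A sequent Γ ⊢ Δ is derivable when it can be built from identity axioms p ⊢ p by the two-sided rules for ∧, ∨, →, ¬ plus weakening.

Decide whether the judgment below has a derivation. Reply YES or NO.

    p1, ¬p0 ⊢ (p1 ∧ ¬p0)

Derivation trace:
[∧R] p1, ¬p0 ⊢ (p1 ∧ ¬p0)
  [Ax] p1 ⊢ p1
  [¬L] ¬p0 ⊢ ¬p0
    [¬R]  ⊢ p0, ¬p0
      [Ax] p0 ⊢ p0

Result: YES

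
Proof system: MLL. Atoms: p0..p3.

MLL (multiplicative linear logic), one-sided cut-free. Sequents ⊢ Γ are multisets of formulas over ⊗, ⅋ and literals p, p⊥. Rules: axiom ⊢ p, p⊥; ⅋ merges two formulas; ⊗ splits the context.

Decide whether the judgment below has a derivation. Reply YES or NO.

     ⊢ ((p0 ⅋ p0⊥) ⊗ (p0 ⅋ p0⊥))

Derivation (root first):
[⊗]  ⊢ ((p0 ⅋ p0⊥) ⊗ (p0 ⅋ p0⊥))
  [⅋]  ⊢ (p0 ⅋ p0⊥)
    [Ax]  ⊢ p0, p0⊥
  [⅋]  ⊢ (p0 ⅋ p0⊥)
    [Ax]  ⊢ p0, p0⊥

Result: YES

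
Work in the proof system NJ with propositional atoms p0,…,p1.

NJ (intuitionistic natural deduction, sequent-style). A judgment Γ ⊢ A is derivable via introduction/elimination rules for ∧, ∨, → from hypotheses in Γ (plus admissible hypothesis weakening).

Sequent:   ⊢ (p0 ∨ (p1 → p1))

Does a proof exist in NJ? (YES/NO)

Proof tree:
[∨I₂]  ⊢ (p0 ∨ (p1 → p1))
  [→I]  ⊢ (p1 → p1)
    [Ax] p1 ⊢ p1

Result: YES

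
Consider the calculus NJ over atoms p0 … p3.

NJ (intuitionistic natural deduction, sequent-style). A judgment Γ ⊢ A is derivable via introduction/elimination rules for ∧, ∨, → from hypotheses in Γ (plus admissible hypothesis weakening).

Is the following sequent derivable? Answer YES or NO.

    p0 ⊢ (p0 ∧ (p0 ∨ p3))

Derivation (root first):
[∧I] p0 ⊢ (p0 ∧ (p0 ∨ p3))
  [Ax] p0 ⊢ p0
  [∨I₁] p0 ⊢ (p0 ∨ p3)
    [Ax] p0 ⊢ p0

Result: YES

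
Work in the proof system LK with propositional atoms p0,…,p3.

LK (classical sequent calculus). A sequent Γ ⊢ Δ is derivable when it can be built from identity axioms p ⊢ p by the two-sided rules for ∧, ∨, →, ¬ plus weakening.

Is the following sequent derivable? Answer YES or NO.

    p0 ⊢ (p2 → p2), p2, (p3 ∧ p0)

Proof tree:
[∧R] p0 ⊢ (p2 → p2), p2, (p3 ∧ p0)
  [WR]  ⊢ (p2 → p2), p2, p3
    [WR]  ⊢ (p2 → p2), p2
      [→R]  ⊢ (p2 → p2)
        [Ax] p2 ⊢ p2
  [WL] p0, p0 ⊢ p0
    [Ax] p0 ⊢ p0

Result: YES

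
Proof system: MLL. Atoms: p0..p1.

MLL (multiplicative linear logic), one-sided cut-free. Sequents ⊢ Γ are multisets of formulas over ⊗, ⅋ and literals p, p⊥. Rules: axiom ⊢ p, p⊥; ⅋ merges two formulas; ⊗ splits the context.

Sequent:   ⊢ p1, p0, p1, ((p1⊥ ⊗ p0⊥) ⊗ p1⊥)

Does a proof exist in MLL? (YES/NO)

Derivation trace:
[⊗]  ⊢ p1, p0, p1, ((p1⊥ ⊗ p0⊥) ⊗ p1⊥)
  [⊗]  ⊢ p1, p0, (p1⊥ ⊗ p0⊥)
    [Ax]  ⊢ p1, p1⊥
    [Ax]  ⊢ p0, p0⊥
  [Ax]  ⊢ p1, p1⊥

Result: YES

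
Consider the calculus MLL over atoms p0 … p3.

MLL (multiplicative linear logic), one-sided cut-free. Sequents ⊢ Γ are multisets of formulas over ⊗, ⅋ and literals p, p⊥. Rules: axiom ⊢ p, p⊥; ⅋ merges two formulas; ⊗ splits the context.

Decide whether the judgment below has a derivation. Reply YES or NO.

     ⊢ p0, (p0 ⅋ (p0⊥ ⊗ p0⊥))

Derivation trace:
[⅋]  ⊢ p0, (p0 ⅋ (p0⊥ ⊗ p0⊥))
  [⊗]  ⊢ p0, p0, (p0⊥ ⊗ p0⊥)
    [Ax]  ⊢ p0, p0⊥
    [Ax]  ⊢ p0, p0⊥

Result: YES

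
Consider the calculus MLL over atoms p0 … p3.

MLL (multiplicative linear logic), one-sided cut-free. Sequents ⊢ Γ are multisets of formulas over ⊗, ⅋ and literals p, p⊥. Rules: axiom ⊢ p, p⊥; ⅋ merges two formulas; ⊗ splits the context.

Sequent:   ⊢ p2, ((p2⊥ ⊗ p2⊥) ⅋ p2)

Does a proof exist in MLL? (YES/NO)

Proof tree:
[⅋]  ⊢ p2, ((p2⊥ ⊗ p2⊥) ⅋ p2)
  [⊗]  ⊢ p2, p2, (p2⊥ ⊗ p2⊥)
    [Ax]  ⊢ p2, p2⊥
    [Ax]  ⊢ p2, p2⊥

Result: YES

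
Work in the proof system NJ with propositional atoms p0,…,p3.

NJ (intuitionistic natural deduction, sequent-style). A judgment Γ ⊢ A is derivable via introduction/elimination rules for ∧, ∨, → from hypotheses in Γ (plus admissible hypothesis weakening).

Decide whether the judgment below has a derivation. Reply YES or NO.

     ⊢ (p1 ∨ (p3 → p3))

Proof tree:
[∨I₂]  ⊢ (p1 ∨ (p3 → p3))
  [→I]  ⊢ (p3 → p3)
    [Ax] p3 ⊢ p3

Result: YES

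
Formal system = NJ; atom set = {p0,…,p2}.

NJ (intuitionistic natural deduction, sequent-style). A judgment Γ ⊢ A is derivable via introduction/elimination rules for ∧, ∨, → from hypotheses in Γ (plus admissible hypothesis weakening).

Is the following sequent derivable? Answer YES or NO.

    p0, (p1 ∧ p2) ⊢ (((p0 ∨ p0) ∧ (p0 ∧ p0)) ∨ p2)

Derivation trace:
[Wk] p0, (p1 ∧ p2) ⊢ (((p0 ∨ p0) ∧ (p0 ∧ p0)) ∨ p2)
  [∨I₁] p0 ⊢ (((p0 ∨ p0) ∧ (p0 ∧ p0)) ∨ p2)
    [∧I] p0 ⊢ ((p0 ∨ p0) ∧ (p0 ∧ p0))
      [∨I₁] p0 ⊢ (p0 ∨ p0)
        [Ax] p0 ⊢ p0
      [∧I] p0 ⊢ (p0 ∧ p0)
        [Ax] p0 ⊢ p0
        [Ax] p0 ⊢ p0

Result: YES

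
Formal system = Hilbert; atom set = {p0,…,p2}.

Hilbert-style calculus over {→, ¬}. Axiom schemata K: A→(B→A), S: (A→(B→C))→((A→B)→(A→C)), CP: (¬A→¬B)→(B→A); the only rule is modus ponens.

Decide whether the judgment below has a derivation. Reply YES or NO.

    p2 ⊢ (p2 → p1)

Truth-table refutation:
  v=000: Γ:[p2=F] Δ:[(p2 → p1)=T] refutes=False
  v=001: Γ:[p2=T] Δ:[(p2 → p1)=F] refutes=True  ← countermodel

Result: NO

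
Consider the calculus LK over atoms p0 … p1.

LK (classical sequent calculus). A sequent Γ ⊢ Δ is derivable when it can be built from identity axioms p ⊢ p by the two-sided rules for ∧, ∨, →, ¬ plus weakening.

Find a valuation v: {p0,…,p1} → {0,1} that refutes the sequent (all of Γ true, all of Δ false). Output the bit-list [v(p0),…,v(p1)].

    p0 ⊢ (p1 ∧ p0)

Truth-table refutation:
  v=00: Γ:[p0=F] Δ:[(p1 ∧ p0)=F] refutes=False
  v=01: Γ:[p0=F] Δ:[(p1 ∧ p0)=F] refutes=False
  v=10: Γ:[p0=T] Δ:[(p1 ∧ p0)=F] refutes=True  ← countermodel

Result: [1, 0]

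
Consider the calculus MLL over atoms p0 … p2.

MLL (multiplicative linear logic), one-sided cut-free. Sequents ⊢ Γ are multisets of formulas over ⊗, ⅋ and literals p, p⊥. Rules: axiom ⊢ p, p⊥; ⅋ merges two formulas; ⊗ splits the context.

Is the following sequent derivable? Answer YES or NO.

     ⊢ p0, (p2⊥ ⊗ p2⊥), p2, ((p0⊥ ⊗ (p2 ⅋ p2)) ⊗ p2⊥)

Derivation trace:
[⊗]  ⊢ p0, (p2⊥ ⊗ p2⊥), p2, ((p0⊥ ⊗ (p2 ⅋ p2)) ⊗ p2⊥)
  [⊗]  ⊢ p0, (p2⊥ ⊗ p2⊥), (p0⊥ ⊗ (p2 ⅋ p2))
    [Ax]  ⊢ p0, p0⊥
    [⅋]  ⊢ (p2⊥ ⊗ p2⊥), (p2 ⅋ p2)
      [⊗]  ⊢ p2, p2, (p2⊥ ⊗ p2⊥)
        [Ax]  ⊢ p2, p2⊥
        [Ax]  ⊢ p2, p2⊥
  [Ax]  ⊢ p2, p2⊥

Result: YES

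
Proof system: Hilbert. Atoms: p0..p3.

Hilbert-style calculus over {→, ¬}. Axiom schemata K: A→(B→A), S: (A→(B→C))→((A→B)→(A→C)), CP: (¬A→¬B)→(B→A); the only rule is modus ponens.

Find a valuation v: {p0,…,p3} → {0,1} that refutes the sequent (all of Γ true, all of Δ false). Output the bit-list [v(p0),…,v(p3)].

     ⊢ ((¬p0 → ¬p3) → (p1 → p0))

Truth-table refutation:
  v=0000: Γ:[] Δ:[((¬p0 → ¬p3) → (p1 → p0))=T] refutes=False
  v=0001: Γ:[] Δ:[((¬p0 → ¬p3) → (p1 → p0))=T] refutes=False
  v=0010: Γ:[] Δ:[((¬p0 → ¬p3) → (p1 → p0))=T] refutes=False
  v=0011: Γ:[] Δ:[((¬p0 → ¬p3) → (p1 → p0))=T] refutes=False
  v=0100: Γ:[] Δ:[((¬p0 → ¬p3) → (p1 → p0))=F] refutes=True  ← countermodel

Result: [0, 1, 0, 0]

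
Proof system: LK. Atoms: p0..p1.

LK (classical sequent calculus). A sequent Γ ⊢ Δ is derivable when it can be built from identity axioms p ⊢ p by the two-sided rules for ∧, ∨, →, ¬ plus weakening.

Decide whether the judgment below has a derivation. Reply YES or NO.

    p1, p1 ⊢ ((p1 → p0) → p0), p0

Derivation trace:
[WR] p1, p1 ⊢ ((p1 → p0) → p0), p0
  [WL] p1, p1 ⊢ ((p1 → p0) → p0)
    [→R] p1 ⊢ ((p1 → p0) → p0)
      [→L] p1, (p1 → p0) ⊢ p0
        [Ax] p1 ⊢ p1
        [Ax] p0 ⊢ p0

Result: YES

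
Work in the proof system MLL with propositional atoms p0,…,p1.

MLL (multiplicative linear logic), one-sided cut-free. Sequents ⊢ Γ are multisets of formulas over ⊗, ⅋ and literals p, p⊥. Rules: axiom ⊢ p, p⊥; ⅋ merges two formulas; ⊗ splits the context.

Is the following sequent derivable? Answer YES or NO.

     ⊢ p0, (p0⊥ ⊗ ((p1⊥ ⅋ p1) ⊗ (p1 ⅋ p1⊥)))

Derivation trace:
[⊗]  ⊢ p0, (p0⊥ ⊗ ((p1⊥ ⅋ p1) ⊗ (p1 ⅋ p1⊥)))
  [Ax]  ⊢ p0, p0⊥
  [⊗]  ⊢ ((p1⊥ ⅋ p1) ⊗ (p1 ⅋ p1⊥))
    [⅋]  ⊢ (p1⊥ ⅋ p1)
      [Ax]  ⊢ p1, p1⊥
    [⅋]  ⊢ (p1 ⅋ p1⊥)
      [Ax]  ⊢ p1, p1⊥

Result: YES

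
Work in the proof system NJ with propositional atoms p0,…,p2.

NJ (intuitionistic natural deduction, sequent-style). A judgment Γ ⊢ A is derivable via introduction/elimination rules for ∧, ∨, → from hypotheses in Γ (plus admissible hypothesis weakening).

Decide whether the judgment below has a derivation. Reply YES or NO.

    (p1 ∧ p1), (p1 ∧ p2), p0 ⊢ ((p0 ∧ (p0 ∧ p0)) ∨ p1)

Derivation trace:
[∨I₁] (p1 ∧ p1), (p1 ∧ p2), p0 ⊢ ((p0 ∧ (p0 ∧ p0)) ∨ p1)
  [∧I] (p1 ∧ p1), (p1 ∧ p2), p0 ⊢ (p0 ∧ (p0 ∧ p0))
    [Wk] p0, (p1 ∧ p1) ⊢ p0
      [Ax] p0 ⊢ p0
    [∧I] (p1 ∧ p2), p0 ⊢ (p0 ∧ p0)
      [Wk] p0, (p1 ∧ p2) ⊢ p0
        [Ax] p0 ⊢ p0
      [Wk] p0, (p1 ∧ p2) ⊢ p0
        [Ax] p0 ⊢ p0

Result: YES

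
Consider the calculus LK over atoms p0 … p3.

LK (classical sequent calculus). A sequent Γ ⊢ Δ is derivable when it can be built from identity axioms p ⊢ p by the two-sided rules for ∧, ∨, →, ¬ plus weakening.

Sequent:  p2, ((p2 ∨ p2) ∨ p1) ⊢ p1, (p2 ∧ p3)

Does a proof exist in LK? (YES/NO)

Enumerate valuations to refute Γ ⊢ Δ:
  v=0000: Γ:[p2=F, ((p2 ∨ p2) ∨ p1)=F] Δ:[p1=F, (p2 ∧ p3)=F] refutes=False
  v=0001: Γ:[p2=F, ((p2 ∨ p2) ∨ p1)=F] Δ:[p1=F, (p2 ∧ p3)=F] refutes=False
  v=0010: Γ:[p2=T, ((p2 ∨ p2) ∨ p1)=T] Δ:[p1=F, (p2 ∧ p3)=F] refutes=True  ← countermodel

Result: NO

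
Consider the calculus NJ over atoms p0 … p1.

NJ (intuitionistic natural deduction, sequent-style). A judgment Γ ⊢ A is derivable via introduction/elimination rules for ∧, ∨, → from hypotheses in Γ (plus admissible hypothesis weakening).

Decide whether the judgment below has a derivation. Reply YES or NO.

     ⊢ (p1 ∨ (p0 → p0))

Derivation trace:
[∨I₂]  ⊢ (p1 ∨ (p0 → p0))
  [→I]  ⊢ (p0 → p0)
    [Ax] p0 ⊢ p0

Result: YES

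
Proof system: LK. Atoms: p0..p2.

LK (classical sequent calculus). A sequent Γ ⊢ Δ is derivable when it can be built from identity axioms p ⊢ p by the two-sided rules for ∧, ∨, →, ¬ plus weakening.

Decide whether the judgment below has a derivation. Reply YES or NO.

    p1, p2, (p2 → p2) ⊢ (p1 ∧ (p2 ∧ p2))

Proof tree:
[∧R] p1, p2, (p2 → p2) ⊢ (p1 ∧ (p2 ∧ p2))
  [Ax] p1 ⊢ p1
  [∧R] p2, (p2 → p2) ⊢ (p2 ∧ p2)
    [→L] p2, (p2 → p2) ⊢ p2
      [Ax] p2 ⊢ p2
      [Ax] p2 ⊢ p2
    [Ax] p2 ⊢ p2

Result: YES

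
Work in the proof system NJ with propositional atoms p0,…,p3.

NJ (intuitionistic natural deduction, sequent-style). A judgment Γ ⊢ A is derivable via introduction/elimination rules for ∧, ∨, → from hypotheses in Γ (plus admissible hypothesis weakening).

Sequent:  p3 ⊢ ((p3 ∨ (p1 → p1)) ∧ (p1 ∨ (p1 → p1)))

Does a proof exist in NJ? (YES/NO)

Derivation (root first):
[∧I] p3 ⊢ ((p3 ∨ (p1 → p1)) ∧ (p1 ∨ (p1 → p1)))
  [∨I₂]  ⊢ (p3 ∨ (p1 → p1))
    [→I]  ⊢ (p1 → p1)
      [Ax] p1 ⊢ p1
  [∨I₂] p3 ⊢ (p1 ∨ (p1 → p1))
    [Wk] p3 ⊢ (p1 → p1)
      [→I]  ⊢ (p1 → p1)
        [Ax] p1 ⊢ p1

Result: YES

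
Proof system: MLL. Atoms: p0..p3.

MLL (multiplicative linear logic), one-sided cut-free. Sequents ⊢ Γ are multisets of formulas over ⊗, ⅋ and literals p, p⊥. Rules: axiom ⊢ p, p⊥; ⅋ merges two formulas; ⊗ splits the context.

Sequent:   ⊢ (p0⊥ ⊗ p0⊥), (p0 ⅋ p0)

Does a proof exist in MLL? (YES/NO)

Derivation trace:
[⅋]  ⊢ (p0⊥ ⊗ p0⊥), (p0 ⅋ p0)
  [⊗]  ⊢ p0, p0, (p0⊥ ⊗ p0⊥)
    [Ax]  ⊢ p0, p0⊥
    [Ax]  ⊢ p0, p0⊥

Result: YES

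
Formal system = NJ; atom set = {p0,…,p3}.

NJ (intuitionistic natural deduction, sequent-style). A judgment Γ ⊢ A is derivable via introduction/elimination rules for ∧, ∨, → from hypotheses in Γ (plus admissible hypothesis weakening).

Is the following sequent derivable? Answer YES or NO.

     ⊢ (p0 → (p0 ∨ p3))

Proof tree:
[→I]  ⊢ (p0 → (p0 ∨ p3))
  [∨I₁] p0 ⊢ (p0 ∨ p3)
    [Ax] p0 ⊢ p0

Result: YES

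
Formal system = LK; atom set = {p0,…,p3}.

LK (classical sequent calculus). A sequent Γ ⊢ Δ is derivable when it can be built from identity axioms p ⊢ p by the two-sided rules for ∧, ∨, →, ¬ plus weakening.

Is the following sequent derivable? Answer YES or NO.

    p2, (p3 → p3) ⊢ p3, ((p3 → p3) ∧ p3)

Truth-table refutation:
  v=0000: Γ:[p2=F, (p3 → p3)=T] Δ:[p3=F, ((p3 → p3) ∧ p3)=F] refutes=False
  v=0001: Γ:[p2=F, (p3 → p3)=T] Δ:[p3=T, ((p3 → p3) ∧ p3)=T] refutes=False
  v=0010: Γ:[p2=T, (p3 → p3)=T] Δ:[p3=F, ((p3 → p3) ∧ p3)=F] refutes=True  ← countermodel

Result: NO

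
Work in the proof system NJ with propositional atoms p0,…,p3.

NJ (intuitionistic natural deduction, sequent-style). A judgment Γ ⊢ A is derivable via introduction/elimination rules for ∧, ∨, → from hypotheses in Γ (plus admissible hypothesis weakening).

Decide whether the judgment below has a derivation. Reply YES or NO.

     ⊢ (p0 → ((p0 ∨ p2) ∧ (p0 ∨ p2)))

Derivation (root first):
[→I]  ⊢ (p0 → ((p0 ∨ p2) ∧ (p0 ∨ p2)))
  [∧I] p0 ⊢ ((p0 ∨ p2) ∧ (p0 ∨ p2))
    [∨I₁] p0 ⊢ (p0 ∨ p2)
      [Ax] p0 ⊢ p0
    [∨I₁] p0 ⊢ (p0 ∨ p2)
      [Ax] p0 ⊢ p0

Result: YES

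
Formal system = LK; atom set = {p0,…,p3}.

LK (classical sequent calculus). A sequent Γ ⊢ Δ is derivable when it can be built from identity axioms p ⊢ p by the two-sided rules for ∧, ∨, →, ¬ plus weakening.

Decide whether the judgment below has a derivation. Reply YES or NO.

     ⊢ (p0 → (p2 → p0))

Derivation (root first):
[→R]  ⊢ (p0 → (p2 → p0))
  [→R] p0 ⊢ (p2 → p0)
    [WL] p0, p2 ⊢ p0
      [Ax] p0 ⊢ p0

Result: YES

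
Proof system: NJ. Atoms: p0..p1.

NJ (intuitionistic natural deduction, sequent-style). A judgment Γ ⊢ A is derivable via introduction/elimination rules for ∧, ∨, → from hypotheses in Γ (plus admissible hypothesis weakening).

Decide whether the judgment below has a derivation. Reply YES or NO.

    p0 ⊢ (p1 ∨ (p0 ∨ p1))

Derivation (root first):
[∨I₂] p0 ⊢ (p1 ∨ (p0 ∨ p1))
  [∨I₁] p0 ⊢ (p0 ∨ p1)
    [Ax] p0 ⊢ p0

Result: YES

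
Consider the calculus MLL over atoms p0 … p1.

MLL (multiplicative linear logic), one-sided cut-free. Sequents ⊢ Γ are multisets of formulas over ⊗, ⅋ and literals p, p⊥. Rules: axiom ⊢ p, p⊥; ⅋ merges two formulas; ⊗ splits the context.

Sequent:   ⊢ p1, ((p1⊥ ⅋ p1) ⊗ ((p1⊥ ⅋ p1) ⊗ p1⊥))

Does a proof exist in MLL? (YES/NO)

Proof tree:
[⊗]  ⊢ p1, ((p1⊥ ⅋ p1) ⊗ ((p1⊥ ⅋ p1) ⊗ p1⊥))
  [⅋]  ⊢ (p1⊥ ⅋ p1)
    [Ax]  ⊢ p1, p1⊥
  [⊗]  ⊢ p1, ((p1⊥ ⅋ p1) ⊗ p1⊥)
    [⅋]  ⊢ (p1⊥ ⅋ p1)
      [Ax]  ⊢ p1, p1⊥
    [Ax]  ⊢ p1, p1⊥

Result: YES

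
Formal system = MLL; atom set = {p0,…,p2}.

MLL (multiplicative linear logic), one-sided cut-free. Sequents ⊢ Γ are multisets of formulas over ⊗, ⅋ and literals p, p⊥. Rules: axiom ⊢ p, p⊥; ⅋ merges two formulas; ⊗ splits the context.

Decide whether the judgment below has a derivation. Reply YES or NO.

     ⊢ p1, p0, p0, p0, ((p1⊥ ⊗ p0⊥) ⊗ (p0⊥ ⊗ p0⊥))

Proof tree:
[⊗]  ⊢ p1, p0, p0, p0, ((p1⊥ ⊗ p0⊥) ⊗ (p0⊥ ⊗ p0⊥))
  [⊗]  ⊢ p1, p0, (p1⊥ ⊗ p0⊥)
    [Ax]  ⊢ p1, p1⊥
    [Ax]  ⊢ p0, p0⊥
  [⊗]  ⊢ p0, p0, (p0⊥ ⊗ p0⊥)
    [Ax]  ⊢ p0, p0⊥
    [Ax]  ⊢ p0, p0⊥

Result: YES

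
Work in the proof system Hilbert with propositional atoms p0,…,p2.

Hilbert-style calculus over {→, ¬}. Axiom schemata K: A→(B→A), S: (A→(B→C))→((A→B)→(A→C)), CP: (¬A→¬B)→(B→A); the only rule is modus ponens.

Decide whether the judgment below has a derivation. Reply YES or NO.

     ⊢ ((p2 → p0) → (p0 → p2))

Truth-table refutation:
  v=000: Γ:[] Δ:[((p2 → p0) → (p0 → p2))=T] refutes=False
  v=001: Γ:[] Δ:[((p2 → p0) → (p0 → p2))=T] refutes=False
  v=010: Γ:[] Δ:[((p2 → p0) → (p0 → p2))=T] refutes=False
  v=011: Γ:[] Δ:[((p2 → p0) → (p0 → p2))=T] refutes=False
  v=100: Γ:[] Δ:[((p2 → p0) → (p0 → p2))=F] refutes=True  ← countermodel

Result: NO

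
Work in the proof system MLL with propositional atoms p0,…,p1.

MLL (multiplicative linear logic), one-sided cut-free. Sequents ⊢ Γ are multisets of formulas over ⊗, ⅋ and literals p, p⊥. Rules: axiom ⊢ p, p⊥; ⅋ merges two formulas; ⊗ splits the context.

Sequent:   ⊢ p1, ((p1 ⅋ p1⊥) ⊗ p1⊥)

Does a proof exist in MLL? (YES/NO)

Proof tree:
[⊗]  ⊢ p1, ((p1 ⅋ p1⊥) ⊗ p1⊥)
  [⅋]  ⊢ (p1 ⅋ p1⊥)
    [Ax]  ⊢ p1, p1⊥
  [Ax]  ⊢ p1, p1⊥

Result: YES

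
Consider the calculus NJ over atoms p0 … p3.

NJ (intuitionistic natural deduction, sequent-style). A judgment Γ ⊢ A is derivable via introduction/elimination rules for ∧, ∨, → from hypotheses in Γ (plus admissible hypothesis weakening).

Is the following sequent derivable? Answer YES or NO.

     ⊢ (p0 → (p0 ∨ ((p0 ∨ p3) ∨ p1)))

Derivation (root first):
[→I]  ⊢ (p0 → (p0 ∨ ((p0 ∨ p3) ∨ p1)))
  [∨I₂] p0 ⊢ (p0 ∨ ((p0 ∨ p3) ∨ p1))
    [∨I₁] p0 ⊢ ((p0 ∨ p3) ∨ p1)
      [∨I₁] p0 ⊢ (p0 ∨ p3)
        [Ax] p0 ⊢ p0

Result: YES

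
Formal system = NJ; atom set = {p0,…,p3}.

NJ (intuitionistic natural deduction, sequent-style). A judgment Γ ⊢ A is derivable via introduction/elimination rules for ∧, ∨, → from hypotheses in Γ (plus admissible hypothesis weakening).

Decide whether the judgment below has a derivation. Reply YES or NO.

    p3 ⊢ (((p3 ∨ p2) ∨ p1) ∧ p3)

Derivation trace:
[∧I] p3 ⊢ (((p3 ∨ p2) ∨ p1) ∧ p3)
  [∨I₁] p3 ⊢ ((p3 ∨ p2) ∨ p1)
    [∨I₁] p3 ⊢ (p3 ∨ p2)
      [Ax] p3 ⊢ p3
  [Ax] p3 ⊢ p3

Result: YES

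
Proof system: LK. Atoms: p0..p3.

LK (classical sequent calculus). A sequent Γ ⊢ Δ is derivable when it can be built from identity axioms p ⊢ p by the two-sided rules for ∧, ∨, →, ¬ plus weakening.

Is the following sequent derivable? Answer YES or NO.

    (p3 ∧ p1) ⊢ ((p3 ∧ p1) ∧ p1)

Derivation (root first):
[∧L] (p3 ∧ p1) ⊢ ((p3 ∧ p1) ∧ p1)
  [∧R] p1, p3 ⊢ ((p3 ∧ p1) ∧ p1)
    [∧R] p1, p3 ⊢ (p3 ∧ p1)
      [Ax] p3 ⊢ p3
      [Ax] p1 ⊢ p1
    [Ax] p1 ⊢ p1

Result: YES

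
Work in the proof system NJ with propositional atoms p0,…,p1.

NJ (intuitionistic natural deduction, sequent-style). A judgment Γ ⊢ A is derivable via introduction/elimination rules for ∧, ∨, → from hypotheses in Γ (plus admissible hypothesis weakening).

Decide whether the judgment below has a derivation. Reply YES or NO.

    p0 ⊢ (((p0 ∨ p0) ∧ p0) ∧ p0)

Derivation trace:
[∧I] p0 ⊢ (((p0 ∨ p0) ∧ p0) ∧ p0)
  [∧I] p0 ⊢ ((p0 ∨ p0) ∧ p0)
    [Wk] p0, p0 ⊢ (p0 ∨ p0)
      [∨I₁] p0 ⊢ (p0 ∨ p0)
        [Ax] p0 ⊢ p0
    [Ax] p0 ⊢ p0
  [Ax] p0 ⊢ p0

Result: YES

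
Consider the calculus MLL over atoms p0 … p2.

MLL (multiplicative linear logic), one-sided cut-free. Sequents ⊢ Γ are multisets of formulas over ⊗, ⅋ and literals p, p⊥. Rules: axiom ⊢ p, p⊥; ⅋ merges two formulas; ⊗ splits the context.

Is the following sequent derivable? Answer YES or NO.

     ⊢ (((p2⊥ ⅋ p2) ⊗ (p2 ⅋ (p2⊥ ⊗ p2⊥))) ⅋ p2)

Derivation trace:
[⅋]  ⊢ (((p2⊥ ⅋ p2) ⊗ (p2 ⅋ (p2⊥ ⊗ p2⊥))) ⅋ p2)
  [⊗]  ⊢ p2, ((p2⊥ ⅋ p2) ⊗ (p2 ⅋ (p2⊥ ⊗ p2⊥)))
    [⅋]  ⊢ (p2⊥ ⅋ p2)
      [Ax]  ⊢ p2, p2⊥
    [⅋]  ⊢ p2, (p2 ⅋ (p2⊥ ⊗ p2⊥))
      [⊗]  ⊢ p2, p2, (p2⊥ ⊗ p2⊥)
        [Ax]  ⊢ p2, p2⊥
        [Ax]  ⊢ p2, p2⊥

Result: YES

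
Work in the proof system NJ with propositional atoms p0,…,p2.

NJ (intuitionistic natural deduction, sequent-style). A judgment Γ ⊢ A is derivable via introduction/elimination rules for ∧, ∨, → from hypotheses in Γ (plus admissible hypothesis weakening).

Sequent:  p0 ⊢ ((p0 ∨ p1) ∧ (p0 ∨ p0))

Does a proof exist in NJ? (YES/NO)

Derivation trace:
[∧I] p0 ⊢ ((p0 ∨ p1) ∧ (p0 ∨ p0))
  [∨I₁] p0 ⊢ (p0 ∨ p1)
    [Ax] p0 ⊢ p0
  [∨I₂] p0 ⊢ (p0 ∨ p0)
    [Ax] p0 ⊢ p0

Result: YES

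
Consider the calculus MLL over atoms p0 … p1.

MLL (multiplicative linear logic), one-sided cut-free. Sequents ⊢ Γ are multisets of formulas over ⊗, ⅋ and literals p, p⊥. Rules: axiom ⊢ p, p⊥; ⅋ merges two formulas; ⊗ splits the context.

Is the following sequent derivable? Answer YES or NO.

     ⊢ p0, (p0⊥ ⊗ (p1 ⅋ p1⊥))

Derivation trace:
[⊗]  ⊢ p0, (p0⊥ ⊗ (p1 ⅋ p1⊥))
  [Ax]  ⊢ p0, p0⊥
  [⅋]  ⊢ (p1 ⅋ p1⊥)
    [Ax]  ⊢ p1, p1⊥

Result: YES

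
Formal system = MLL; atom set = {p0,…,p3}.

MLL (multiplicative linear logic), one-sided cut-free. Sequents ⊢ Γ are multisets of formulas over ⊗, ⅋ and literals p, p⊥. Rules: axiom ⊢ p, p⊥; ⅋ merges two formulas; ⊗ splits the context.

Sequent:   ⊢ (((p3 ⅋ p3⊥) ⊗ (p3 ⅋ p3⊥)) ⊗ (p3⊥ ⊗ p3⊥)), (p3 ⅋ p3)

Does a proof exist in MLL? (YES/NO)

Proof tree:
[⅋]  ⊢ (((p3 ⅋ p3⊥) ⊗ (p3 ⅋ p3⊥)) ⊗ (p3⊥ ⊗ p3⊥)), (p3 ⅋ p3)
  [⊗]  ⊢ p3, p3, (((p3 ⅋ p3⊥) ⊗ (p3 ⅋ p3⊥)) ⊗ (p3⊥ ⊗ p3⊥))
    [⊗]  ⊢ ((p3 ⅋ p3⊥) ⊗ (p3 ⅋ p3⊥))
      [⅋]  ⊢ (p3 ⅋ p3⊥)
        [Ax]  ⊢ p3, p3⊥
      [⅋]  ⊢ (p3 ⅋ p3⊥)
        [Ax]  ⊢ p3, p3⊥
    [⊗]  ⊢ p3, p3, (p3⊥ ⊗ p3⊥)
      [Ax]  ⊢ p3, p3⊥
      [Ax]  ⊢ p3, p3⊥

Result: YES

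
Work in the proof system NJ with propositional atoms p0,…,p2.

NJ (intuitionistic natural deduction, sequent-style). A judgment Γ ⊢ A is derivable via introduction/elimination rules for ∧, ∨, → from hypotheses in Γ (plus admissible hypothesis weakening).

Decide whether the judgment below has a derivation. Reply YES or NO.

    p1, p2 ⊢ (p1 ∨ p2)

Derivation (root first):
[Wk] p1, p2 ⊢ (p1 ∨ p2)
  [∨I₁] p1 ⊢ (p1 ∨ p2)
    [Ax] p1 ⊢ p1

Result: YES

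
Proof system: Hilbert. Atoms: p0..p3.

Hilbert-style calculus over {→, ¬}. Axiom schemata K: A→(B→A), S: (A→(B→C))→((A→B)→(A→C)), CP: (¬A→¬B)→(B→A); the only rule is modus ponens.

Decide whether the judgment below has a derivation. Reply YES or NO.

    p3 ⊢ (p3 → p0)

Enumerate valuations to refute Γ ⊢ Δ:
  v=0000: Γ:[p3=F] Δ:[(p3 → p0)=T] refutes=False
  v=0001: Γ:[p3=T] Δ:[(p3 → p0)=F] refutes=True  ← countermodel

Result: NO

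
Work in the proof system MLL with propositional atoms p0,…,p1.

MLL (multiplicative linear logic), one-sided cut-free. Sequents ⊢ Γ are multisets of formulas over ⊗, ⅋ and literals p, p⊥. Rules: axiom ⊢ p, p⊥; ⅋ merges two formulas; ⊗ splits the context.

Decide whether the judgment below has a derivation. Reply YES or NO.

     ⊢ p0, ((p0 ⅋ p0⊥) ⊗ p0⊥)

Derivation trace:
[⊗]  ⊢ p0, ((p0 ⅋ p0⊥) ⊗ p0⊥)
  [⅋]  ⊢ (p0 ⅋ p0⊥)
    [Ax]  ⊢ p0, p0⊥
  [Ax]  ⊢ p0, p0⊥

Result: YES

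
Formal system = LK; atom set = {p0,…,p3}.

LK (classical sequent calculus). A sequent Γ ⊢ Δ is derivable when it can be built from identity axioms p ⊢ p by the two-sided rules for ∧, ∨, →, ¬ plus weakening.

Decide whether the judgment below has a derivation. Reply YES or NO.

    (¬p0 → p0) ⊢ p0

Derivation (root first):
[→L] (¬p0 → p0) ⊢ p0
  [¬R]  ⊢ p0, ¬p0
    [Ax] p0 ⊢ p0
  [Ax] p0 ⊢ p0

Result: YES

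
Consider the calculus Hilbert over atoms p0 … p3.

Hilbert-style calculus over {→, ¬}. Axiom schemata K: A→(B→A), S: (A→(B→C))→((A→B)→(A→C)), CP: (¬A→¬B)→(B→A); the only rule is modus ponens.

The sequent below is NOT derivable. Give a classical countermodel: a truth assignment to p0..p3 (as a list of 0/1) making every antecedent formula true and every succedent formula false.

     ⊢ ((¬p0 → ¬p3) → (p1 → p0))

Truth-table refutation:
  v=0000: Γ:[] Δ:[((¬p0 → ¬p3) → (p1 → p0))=T] refutes=False
  v=0001: Γ:[] Δ:[((¬p0 → ¬p3) → (p1 → p0))=T] refutes=False
  v=0010: Γ:[] Δ:[((¬p0 → ¬p3) → (p1 → p0))=T] refutes=False
  v=0011: Γ:[] Δ:[((¬p0 → ¬p3) → (p1 → p0))=T] refutes=False
  v=0100: Γ:[] Δ:[((¬p0 → ¬p3) → (p1 → p0))=F] refutes=True  ← countermodel

Result: [0, 1, 0, 0]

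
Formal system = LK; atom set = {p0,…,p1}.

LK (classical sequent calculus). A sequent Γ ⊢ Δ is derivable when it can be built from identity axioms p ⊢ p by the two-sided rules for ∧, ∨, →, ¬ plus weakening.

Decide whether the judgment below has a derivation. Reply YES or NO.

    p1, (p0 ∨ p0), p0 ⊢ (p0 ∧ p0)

Proof tree:
[∧R] p1, (p0 ∨ p0), p0 ⊢ (p0 ∧ p0)
  [WL] p0, p1 ⊢ p0
    [Ax] p0 ⊢ p0
  [WL] (p0 ∨ p0), p0 ⊢ p0
    [∨L] (p0 ∨ p0) ⊢ p0
      [Ax] p0 ⊢ p0
      [Ax] p0 ⊢ p0

Result: YES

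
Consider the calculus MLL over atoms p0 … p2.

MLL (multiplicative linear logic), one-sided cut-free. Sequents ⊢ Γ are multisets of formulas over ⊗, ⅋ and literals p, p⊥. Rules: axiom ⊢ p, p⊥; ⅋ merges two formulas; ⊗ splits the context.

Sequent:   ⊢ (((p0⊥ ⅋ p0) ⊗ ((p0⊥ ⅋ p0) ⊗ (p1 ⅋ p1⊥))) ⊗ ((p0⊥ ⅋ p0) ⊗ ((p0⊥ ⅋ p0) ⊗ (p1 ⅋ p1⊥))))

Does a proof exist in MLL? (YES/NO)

Derivation trace:
[⊗]  ⊢ (((p0⊥ ⅋ p0) ⊗ ((p0⊥ ⅋ p0) ⊗ (p1 ⅋ p1⊥))) ⊗ ((p0⊥ ⅋ p0) ⊗ ((p0⊥ ⅋ p0) ⊗ (p1 ⅋ p1⊥))))
  [⊗]  ⊢ ((p0⊥ ⅋ p0) ⊗ ((p0⊥ ⅋ p0) ⊗ (p1 ⅋ p1⊥)))
    [⅋]  ⊢ (p0⊥ ⅋ p0)
      [Ax]  ⊢ p0, p0⊥
    [⊗]  ⊢ ((p0⊥ ⅋ p0) ⊗ (p1 ⅋ p1⊥))
      [⅋]  ⊢ (p0⊥ ⅋ p0)
        [Ax]  ⊢ p0, p0⊥
      [⅋]  ⊢ (p1 ⅋ p1⊥)
        [Ax]  ⊢ p1, p1⊥
  [⊗]  ⊢ ((p0⊥ ⅋ p0) ⊗ ((p0⊥ ⅋ p0) ⊗ (p1 ⅋ p1⊥)))
    [⅋]  ⊢ (p0⊥ ⅋ p0)
      [Ax]  ⊢ p0, p0⊥
    [⊗]  ⊢ ((p0⊥ ⅋ p0) ⊗ (p1 ⅋ p1⊥))
      [⅋]  ⊢ (p0⊥ ⅋ p0)
        [Ax]  ⊢ p0, p0⊥
      [⅋]  ⊢ (p1 ⅋ p1⊥)
        [Ax]  ⊢ p1, p1⊥

Result: YES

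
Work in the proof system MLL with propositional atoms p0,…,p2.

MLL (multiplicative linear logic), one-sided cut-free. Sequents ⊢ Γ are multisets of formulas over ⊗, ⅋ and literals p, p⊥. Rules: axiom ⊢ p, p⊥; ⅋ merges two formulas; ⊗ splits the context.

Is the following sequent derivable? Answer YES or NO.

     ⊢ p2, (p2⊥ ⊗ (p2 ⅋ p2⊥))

Derivation (root first):
[⊗]  ⊢ p2, (p2⊥ ⊗ (p2 ⅋ p2⊥))
  [Ax]  ⊢ p2, p2⊥
  [⅋]  ⊢ (p2 ⅋ p2⊥)
    [Ax]  ⊢ p2, p2⊥

Result: YES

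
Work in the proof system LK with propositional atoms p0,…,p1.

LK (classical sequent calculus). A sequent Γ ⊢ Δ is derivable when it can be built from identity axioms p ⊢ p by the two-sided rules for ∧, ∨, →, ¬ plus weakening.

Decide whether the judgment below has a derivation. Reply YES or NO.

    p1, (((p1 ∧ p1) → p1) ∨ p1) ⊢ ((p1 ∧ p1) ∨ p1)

Proof tree:
[∨R] p1, (((p1 ∧ p1) → p1) ∨ p1) ⊢ ((p1 ∧ p1) ∨ p1)
  [∨L] p1, (((p1 ∧ p1) → p1) ∨ p1) ⊢ p1, (p1 ∧ p1)
    [→L] p1, ((p1 ∧ p1) → p1) ⊢ p1
      [∧R] p1 ⊢ (p1 ∧ p1)
        [Ax] p1 ⊢ p1
        [Ax] p1 ⊢ p1
      [Ax] p1 ⊢ p1
    [∧R] p1 ⊢ (p1 ∧ p1)
      [Ax] p1 ⊢ p1
      [Ax] p1 ⊢ p1

Result: YES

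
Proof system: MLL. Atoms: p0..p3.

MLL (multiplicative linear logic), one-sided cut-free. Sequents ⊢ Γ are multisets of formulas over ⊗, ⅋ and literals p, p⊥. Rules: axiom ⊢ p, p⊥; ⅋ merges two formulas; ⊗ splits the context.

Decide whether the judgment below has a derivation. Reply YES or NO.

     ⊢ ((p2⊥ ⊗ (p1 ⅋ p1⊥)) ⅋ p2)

Proof tree:
[⅋]  ⊢ ((p2⊥ ⊗ (p1 ⅋ p1⊥)) ⅋ p2)
  [⊗]  ⊢ p2, (p2⊥ ⊗ (p1 ⅋ p1⊥))
    [Ax]  ⊢ p2, p2⊥
    [⅋]  ⊢ (p1 ⅋ p1⊥)
      [Ax]  ⊢ p1, p1⊥

Result: YES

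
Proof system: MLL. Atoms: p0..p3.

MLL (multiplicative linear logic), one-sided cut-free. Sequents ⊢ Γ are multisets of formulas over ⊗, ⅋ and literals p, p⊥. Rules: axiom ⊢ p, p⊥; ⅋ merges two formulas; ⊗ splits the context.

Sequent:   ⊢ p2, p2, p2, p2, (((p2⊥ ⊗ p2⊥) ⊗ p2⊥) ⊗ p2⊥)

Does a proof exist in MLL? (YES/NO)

Proof tree:
[⊗]  ⊢ p2, p2, p2, p2, (((p2⊥ ⊗ p2⊥) ⊗ p2⊥) ⊗ p2⊥)
  [⊗]  ⊢ p2, p2, p2, ((p2⊥ ⊗ p2⊥) ⊗ p2⊥)
    [⊗]  ⊢ p2, p2, (p2⊥ ⊗ p2⊥)
      [Ax]  ⊢ p2, p2⊥
      [Ax]  ⊢ p2, p2⊥
    [Ax]  ⊢ p2, p2⊥
  [Ax]  ⊢ p2, p2⊥

Result: YES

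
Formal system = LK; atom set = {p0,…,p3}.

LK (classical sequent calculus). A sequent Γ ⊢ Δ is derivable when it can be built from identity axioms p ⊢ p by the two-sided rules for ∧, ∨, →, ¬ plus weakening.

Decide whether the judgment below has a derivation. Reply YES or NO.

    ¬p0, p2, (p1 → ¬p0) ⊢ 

Truth-table refutation:
  v=0000: Γ:[¬p0=T, p2=F, (p1 → ¬p0)=T] Δ:[] refutes=False
  v=0001: Γ:[¬p0=T, p2=F, (p1 → ¬p0)=T] Δ:[] refutes=False
  v=0010: Γ:[¬p0=T, p2=T, (p1 → ¬p0)=T] Δ:[] refutes=True  ← countermodel

Result: NO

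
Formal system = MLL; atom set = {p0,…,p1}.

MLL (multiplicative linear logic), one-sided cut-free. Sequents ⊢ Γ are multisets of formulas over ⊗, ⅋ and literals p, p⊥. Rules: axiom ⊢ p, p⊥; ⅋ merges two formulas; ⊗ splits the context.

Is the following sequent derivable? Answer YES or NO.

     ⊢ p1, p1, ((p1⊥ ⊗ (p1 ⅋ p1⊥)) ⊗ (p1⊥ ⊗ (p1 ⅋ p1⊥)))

Proof tree:
[⊗]  ⊢ p1, p1, ((p1⊥ ⊗ (p1 ⅋ p1⊥)) ⊗ (p1⊥ ⊗ (p1 ⅋ p1⊥)))
  [⊗]  ⊢ p1, (p1⊥ ⊗ (p1 ⅋ p1⊥))
    [Ax]  ⊢ p1, p1⊥
    [⅋]  ⊢ (p1 ⅋ p1⊥)
      [Ax]  ⊢ p1, p1⊥
  [⊗]  ⊢ p1, (p1⊥ ⊗ (p1 ⅋ p1⊥))
    [Ax]  ⊢ p1, p1⊥
    [⅋]  ⊢ (p1 ⅋ p1⊥)
      [Ax]  ⊢ p1, p1⊥

Result: YES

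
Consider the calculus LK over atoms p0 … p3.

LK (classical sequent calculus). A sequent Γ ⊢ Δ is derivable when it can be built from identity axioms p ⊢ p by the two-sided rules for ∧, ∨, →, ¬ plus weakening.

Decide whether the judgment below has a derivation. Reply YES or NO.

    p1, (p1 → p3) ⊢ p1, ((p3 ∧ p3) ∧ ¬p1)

Proof tree:
[→L] p1, (p1 → p3) ⊢ p1, ((p3 ∧ p3) ∧ ¬p1)
  [Ax] p1 ⊢ p1
  [∧R] p3 ⊢ p1, ((p3 ∧ p3) ∧ ¬p1)
    [∧R] p3 ⊢ (p3 ∧ p3)
      [Ax] p3 ⊢ p3
      [Ax] p3 ⊢ p3
    [¬R]  ⊢ p1, ¬p1
      [Ax] p1 ⊢ p1

Result: YES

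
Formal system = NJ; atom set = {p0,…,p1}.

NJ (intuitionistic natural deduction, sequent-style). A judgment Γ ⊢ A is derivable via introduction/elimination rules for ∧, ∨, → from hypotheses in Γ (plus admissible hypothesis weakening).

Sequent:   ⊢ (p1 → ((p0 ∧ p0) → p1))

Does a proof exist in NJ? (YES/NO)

Proof tree:
[→I]  ⊢ (p1 → ((p0 ∧ p0) → p1))
  [→I] p1 ⊢ ((p0 ∧ p0) → p1)
    [Wk] p1, (p0 ∧ p0) ⊢ p1
      [Ax] p1 ⊢ p1

Result: YES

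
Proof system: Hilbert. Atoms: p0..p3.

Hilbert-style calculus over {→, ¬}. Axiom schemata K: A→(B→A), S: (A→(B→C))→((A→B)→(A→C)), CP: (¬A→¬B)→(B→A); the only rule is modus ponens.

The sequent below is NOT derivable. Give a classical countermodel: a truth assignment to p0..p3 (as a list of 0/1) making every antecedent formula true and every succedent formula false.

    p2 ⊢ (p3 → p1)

Search for a countermodel by truth-table:
  v=0000: Γ:[p2=F] Δ:[(p3 → p1)=T] refutes=False
  v=0001: Γ:[p2=F] Δ:[(p3 → p1)=F] refutes=False
  v=0010: Γ:[p2=T] Δ:[(p3 → p1)=T] refutes=False
  v=0011: Γ:[p2=T] Δ:[(p3 → p1)=F] refutes=True  ← countermodel

Result: [0, 0, 1, 1]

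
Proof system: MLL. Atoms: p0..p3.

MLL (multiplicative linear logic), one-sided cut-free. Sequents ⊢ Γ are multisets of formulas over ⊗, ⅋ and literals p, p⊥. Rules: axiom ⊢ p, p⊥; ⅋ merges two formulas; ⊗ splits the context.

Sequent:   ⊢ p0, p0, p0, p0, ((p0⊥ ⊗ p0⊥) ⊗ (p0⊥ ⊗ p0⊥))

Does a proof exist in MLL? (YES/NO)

Derivation (root first):
[⊗]  ⊢ p0, p0, p0, p0, ((p0⊥ ⊗ p0⊥) ⊗ (p0⊥ ⊗ p0⊥))
  [⊗]  ⊢ p0, p0, (p0⊥ ⊗ p0⊥)
    [Ax]  ⊢ p0, p0⊥
    [Ax]  ⊢ p0, p0⊥
  [⊗]  ⊢ p0, p0, (p0⊥ ⊗ p0⊥)
    [Ax]  ⊢ p0, p0⊥
    [Ax]  ⊢ p0, p0⊥

Result: YES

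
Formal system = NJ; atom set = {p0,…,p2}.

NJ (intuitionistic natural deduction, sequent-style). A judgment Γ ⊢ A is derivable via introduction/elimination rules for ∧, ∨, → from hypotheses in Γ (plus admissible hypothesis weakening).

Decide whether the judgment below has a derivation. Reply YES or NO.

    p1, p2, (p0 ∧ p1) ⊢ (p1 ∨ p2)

Proof tree:
[∨I₁] p1, p2, (p0 ∧ p1) ⊢ (p1 ∨ p2)
  [Wk] p1, p2, (p0 ∧ p1) ⊢ p1
    [Wk] p1, p2 ⊢ p1
      [Ax] p1 ⊢ p1

Result: YES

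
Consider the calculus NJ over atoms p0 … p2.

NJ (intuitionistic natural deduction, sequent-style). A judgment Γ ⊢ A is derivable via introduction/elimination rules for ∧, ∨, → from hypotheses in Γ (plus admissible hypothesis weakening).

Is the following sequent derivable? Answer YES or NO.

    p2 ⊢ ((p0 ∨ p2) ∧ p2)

Derivation (root first):
[∧I] p2 ⊢ ((p0 ∨ p2) ∧ p2)
  [∨I₂] p2 ⊢ (p0 ∨ p2)
    [Ax] p2 ⊢ p2
  [Ax] p2 ⊢ p2

Result: YES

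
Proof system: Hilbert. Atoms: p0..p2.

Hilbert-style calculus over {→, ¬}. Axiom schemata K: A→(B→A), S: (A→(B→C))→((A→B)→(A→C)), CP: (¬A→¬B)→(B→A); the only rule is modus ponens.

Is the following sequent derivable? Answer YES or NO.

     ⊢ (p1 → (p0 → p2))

Truth-table refutation:
  v=000: Γ:[] Δ:[(p1 → (p0 → p2))=T] refutes=False
  v=001: Γ:[] Δ:[(p1 → (p0 → p2))=T] refutes=False
  v=010: Γ:[] Δ:[(p1 → (p0 → p2))=T] refutes=False
  v=011: Γ:[] Δ:[(p1 → (p0 → p2))=T] refutes=False
  v=100: Γ:[] Δ:[(p1 → (p0 → p2))=T] refutes=False
  v=101: Γ:[] Δ:[(p1 → (p0 → p2))=T] refutes=False
  v=110: Γ:[] Δ:[(p1 → (p0 → p2))=F] refutes=True  ← countermodel

Result: NO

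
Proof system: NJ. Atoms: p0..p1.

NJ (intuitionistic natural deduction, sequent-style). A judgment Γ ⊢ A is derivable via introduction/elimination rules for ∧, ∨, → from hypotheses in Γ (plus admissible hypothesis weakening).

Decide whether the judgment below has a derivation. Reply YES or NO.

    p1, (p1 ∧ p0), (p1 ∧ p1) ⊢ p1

Proof tree:
[Wk] p1, (p1 ∧ p0), (p1 ∧ p1) ⊢ p1
  [Wk] p1, (p1 ∧ p0) ⊢ p1
    [Ax] p1 ⊢ p1

Result: YES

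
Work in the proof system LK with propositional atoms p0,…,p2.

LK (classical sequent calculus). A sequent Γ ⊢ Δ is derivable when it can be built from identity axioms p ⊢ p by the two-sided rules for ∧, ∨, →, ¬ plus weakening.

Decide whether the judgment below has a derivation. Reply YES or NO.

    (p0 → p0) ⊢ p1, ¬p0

Truth-table refutation:
  v=000: Γ:[(p0 → p0)=T] Δ:[p1=F, ¬p0=T] refutes=False
  v=001: Γ:[(p0 → p0)=T] Δ:[p1=F, ¬p0=T] refutes=False
  v=010: Γ:[(p0 → p0)=T] Δ:[p1=T, ¬p0=T] refutes=False
  v=011: Γ:[(p0 → p0)=T] Δ:[p1=T, ¬p0=T] refutes=False
  v=100: Γ:[(p0 → p0)=T] Δ:[p1=F, ¬p0=F] refutes=True  ← countermodel

Result: NO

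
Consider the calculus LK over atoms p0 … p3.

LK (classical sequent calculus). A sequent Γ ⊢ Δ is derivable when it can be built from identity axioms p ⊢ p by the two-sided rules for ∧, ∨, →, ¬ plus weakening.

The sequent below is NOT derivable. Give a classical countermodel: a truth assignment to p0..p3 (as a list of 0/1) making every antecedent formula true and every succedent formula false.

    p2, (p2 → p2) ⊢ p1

Search for a countermodel by truth-table:
  v=0000: Γ:[p2=F, (p2 → p2)=T] Δ:[p1=F] refutes=False
  v=0001: Γ:[p2=F, (p2 → p2)=T] Δ:[p1=F] refutes=False
  v=0010: Γ:[p2=T, (p2 → p2)=T] Δ:[p1=F] refutes=True  ← countermodel

Result: [0, 0, 1, 0]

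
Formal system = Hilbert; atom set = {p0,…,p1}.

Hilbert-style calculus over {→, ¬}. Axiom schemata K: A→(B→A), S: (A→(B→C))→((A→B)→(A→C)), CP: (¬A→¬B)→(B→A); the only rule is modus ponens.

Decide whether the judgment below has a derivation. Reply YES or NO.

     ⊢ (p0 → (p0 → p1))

Search for a countermodel by truth-table:
  v=00: Γ:[] Δ:[(p0 → (p0 → p1))=T] refutes=False
  v=01: Γ:[] Δ:[(p0 → (p0 → p1))=T] refutes=False
  v=10: Γ:[] Δ:[(p0 → (p0 → p1))=F] refutes=True  ← countermodel

Result: NO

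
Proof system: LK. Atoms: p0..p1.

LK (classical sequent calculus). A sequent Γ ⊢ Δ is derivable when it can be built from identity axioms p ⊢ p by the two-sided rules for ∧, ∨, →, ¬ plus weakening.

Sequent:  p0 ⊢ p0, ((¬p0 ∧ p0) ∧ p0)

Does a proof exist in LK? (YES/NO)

Proof tree:
[∧R] p0 ⊢ p0, ((¬p0 ∧ p0) ∧ p0)
  [∧R] p0 ⊢ p0, (¬p0 ∧ p0)
    [¬R]  ⊢ p0, ¬p0
      [Ax] p0 ⊢ p0
    [Ax] p0 ⊢ p0
  [Ax] p0 ⊢ p0

Result: YES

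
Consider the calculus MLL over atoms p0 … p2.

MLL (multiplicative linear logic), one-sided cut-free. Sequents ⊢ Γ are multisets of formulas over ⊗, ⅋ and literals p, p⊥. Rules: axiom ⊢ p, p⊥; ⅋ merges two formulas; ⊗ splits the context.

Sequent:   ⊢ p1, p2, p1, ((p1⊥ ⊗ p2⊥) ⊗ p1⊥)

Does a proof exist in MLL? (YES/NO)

Proof tree:
[⊗]  ⊢ p1, p2, p1, ((p1⊥ ⊗ p2⊥) ⊗ p1⊥)
  [⊗]  ⊢ p1, p2, (p1⊥ ⊗ p2⊥)
    [Ax]  ⊢ p1, p1⊥
    [Ax]  ⊢ p2, p2⊥
  [Ax]  ⊢ p1, p1⊥

Result: YES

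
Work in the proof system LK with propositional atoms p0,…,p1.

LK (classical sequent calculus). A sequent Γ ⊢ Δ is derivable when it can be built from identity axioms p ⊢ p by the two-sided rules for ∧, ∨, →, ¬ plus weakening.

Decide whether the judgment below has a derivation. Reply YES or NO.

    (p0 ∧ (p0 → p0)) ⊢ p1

Truth-table refutation:
  v=00: Γ:[(p0 ∧ (p0 → p0))=F] Δ:[p1=F] refutes=False
  v=01: Γ:[(p0 ∧ (p0 → p0))=F] Δ:[p1=T] refutes=False
  v=10: Γ:[(p0 ∧ (p0 → p0))=T] Δ:[p1=F] refutes=True  ← countermodel

Result: NO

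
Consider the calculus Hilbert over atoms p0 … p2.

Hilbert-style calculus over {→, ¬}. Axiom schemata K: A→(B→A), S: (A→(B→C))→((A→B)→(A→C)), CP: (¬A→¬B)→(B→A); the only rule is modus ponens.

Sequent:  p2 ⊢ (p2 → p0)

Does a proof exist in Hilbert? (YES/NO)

Truth-table refutation:
  v=000: Γ:[p2=F] Δ:[(p2 → p0)=T] refutes=False
  v=001: Γ:[p2=T] Δ:[(p2 → p0)=F] refutes=True  ← countermodel

Result: NO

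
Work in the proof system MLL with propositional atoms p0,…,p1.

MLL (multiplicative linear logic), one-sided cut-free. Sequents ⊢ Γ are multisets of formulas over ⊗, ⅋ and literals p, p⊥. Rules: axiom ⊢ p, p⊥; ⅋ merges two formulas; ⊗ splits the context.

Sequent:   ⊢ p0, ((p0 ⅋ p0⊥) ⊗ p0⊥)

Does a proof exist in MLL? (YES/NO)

Proof tree:
[⊗]  ⊢ p0, ((p0 ⅋ p0⊥) ⊗ p0⊥)
  [⅋]  ⊢ (p0 ⅋ p0⊥)
    [Ax]  ⊢ p0, p0⊥
  [Ax]  ⊢ p0, p0⊥

Result: YES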